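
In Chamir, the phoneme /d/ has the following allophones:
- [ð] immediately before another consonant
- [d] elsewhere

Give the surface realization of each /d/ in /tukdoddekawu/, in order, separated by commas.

Occurrence 1 (position 4): no conditioning environment matches → elsewhere allophone [d].
Occurrence 2 (position 6): immediately before another consonant → [ð].
Occurrence 3 (position 7): no conditioning environment matches → elsewhere allophone [d].

[d], [ð], [d]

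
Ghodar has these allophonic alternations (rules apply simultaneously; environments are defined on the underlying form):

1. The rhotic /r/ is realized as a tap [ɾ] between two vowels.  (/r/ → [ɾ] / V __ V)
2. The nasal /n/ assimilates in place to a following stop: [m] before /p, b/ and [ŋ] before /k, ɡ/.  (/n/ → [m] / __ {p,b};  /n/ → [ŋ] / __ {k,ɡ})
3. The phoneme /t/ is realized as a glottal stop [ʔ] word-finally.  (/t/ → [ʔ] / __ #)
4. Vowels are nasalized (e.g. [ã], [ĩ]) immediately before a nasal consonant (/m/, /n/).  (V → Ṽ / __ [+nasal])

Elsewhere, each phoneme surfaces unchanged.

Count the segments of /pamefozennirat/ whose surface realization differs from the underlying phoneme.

4

Segments that undergo a rule: /a/ → [ã] (rule 4); /e/ → [ẽ] (rule 4); /r/ → [ɾ] (rule 1); /t/ → [ʔ] (rule 3).
All other segments surface unchanged.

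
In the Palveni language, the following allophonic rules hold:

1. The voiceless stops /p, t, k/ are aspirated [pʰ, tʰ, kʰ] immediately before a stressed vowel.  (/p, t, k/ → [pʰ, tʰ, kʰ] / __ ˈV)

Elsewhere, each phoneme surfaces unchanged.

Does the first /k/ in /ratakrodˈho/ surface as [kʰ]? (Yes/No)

/k/ (between /a/ and /r/) fails the environment for rule 1, so it stays [k].
The actual realization is [k], not [kʰ].

No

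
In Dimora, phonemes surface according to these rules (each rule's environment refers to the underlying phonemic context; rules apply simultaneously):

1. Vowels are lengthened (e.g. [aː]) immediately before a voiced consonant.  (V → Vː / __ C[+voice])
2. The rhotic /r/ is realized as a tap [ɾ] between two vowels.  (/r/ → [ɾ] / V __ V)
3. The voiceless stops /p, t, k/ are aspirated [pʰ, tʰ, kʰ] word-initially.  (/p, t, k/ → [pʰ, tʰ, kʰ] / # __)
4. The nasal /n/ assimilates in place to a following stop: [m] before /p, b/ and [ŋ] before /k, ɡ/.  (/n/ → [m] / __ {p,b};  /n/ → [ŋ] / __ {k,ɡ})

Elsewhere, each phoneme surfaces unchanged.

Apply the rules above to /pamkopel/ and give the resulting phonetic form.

/p/ meets the environment for rule 3 (word-initially) → [pʰ].
Rule 1 applies to /a/ (between /p/ and /m/: before a voiced consonant) → [aː].
/m/ (between /a/ and /k/) is unaffected → [m].
/k/ (between /m/ and /o/) is in the target of rule 3 but the environment (word-initially) is not met → [k].
/o/ — between /k/ and /p/; rule 1 does not apply here → [o].
/p/ (between /o/ and /e/) is in the target of rule 3 but the environment (word-initially) is not met → [p].
/e/ (between /p/ and /l/): before a voiced consonant, so rule 1 applies → [eː].
/l/ stays [l].

[pʰaːmkopeːl]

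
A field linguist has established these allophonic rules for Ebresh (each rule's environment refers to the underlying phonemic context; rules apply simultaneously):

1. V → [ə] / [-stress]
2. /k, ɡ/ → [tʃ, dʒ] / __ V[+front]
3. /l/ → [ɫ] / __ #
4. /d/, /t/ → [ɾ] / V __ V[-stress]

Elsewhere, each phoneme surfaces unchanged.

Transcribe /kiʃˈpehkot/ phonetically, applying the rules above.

/k/ (word-initial): before a front vowel, so rule 2 applies → [tʃ].
/i/ — between /k/ and /ʃ/, in an unstressed syllable — surfaces as [ə] (rule 1).
/ʃ/ (between /i/ and /p/) is unaffected → [ʃ].
/p/ — not in any rule's target class → [p].
/e/ (between /p/ and /h/): rule 1 targets it, but not in an unstressed syllable → unchanged [e].
/h/ stays [h].
/k/ — between /h/ and /o/; rule 2 does not apply here → [k].
/o/ — between /k/ and /t/, in an unstressed syllable — surfaces as [ə] (rule 1).
/t/ — word-final; rule 4 does not apply here → [t].

[tʃəʃˈpehkət]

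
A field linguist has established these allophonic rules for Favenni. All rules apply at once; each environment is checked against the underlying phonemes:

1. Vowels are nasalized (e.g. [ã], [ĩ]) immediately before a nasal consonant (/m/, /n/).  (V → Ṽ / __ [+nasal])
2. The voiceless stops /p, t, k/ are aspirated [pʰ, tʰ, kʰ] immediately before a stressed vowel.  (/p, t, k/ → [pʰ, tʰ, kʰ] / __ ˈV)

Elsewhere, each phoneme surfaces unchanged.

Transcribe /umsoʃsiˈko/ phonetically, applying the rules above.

[ũmsoʃsiˈkʰo]

Rule 1 applies to /u/ (word-initial: before a nasal consonant) → [ũ].
/m/ stays [m].
/s/ (between /m/ and /o/) is unaffected → [s].
/o/ (between /s/ and /ʃ/) fails the environment for rule 1, so it stays [o].
/ʃ/ (between /o/ and /s/): no rule targets it → [ʃ].
/s/ (between /ʃ/ and /i/): no rule targets it → [s].
/i/ — between /s/ and /k/; rule 1 does not apply here → [i].
/k/ — between /i/ and /o/, immediately before a stressed vowel — surfaces as [kʰ] (rule 2).
/o/ — word-final; rule 1 does not apply here → [o].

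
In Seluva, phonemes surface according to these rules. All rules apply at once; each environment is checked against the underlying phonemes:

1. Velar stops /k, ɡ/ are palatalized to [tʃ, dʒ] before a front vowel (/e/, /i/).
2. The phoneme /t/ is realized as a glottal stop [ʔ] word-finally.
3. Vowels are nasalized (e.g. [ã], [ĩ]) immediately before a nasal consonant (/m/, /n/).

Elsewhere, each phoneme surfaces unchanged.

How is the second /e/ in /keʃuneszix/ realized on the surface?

[e]

/e/ (between /n/ and /s/) is in the target of rule 3 but the environment (before a nasal consonant) is not met → [e].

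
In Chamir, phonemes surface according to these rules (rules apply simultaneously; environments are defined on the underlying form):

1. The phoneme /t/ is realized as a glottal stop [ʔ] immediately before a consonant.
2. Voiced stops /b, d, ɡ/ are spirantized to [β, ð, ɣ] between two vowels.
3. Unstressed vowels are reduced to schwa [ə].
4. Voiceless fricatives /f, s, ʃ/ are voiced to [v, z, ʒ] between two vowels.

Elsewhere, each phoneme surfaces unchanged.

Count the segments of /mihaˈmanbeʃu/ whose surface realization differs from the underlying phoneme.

Segments that undergo a rule: /i/ → [ə] (rule 3); /a/ → [ə] (rule 3); /e/ → [ə] (rule 3); /ʃ/ → [ʒ] (rule 4); /u/ → [ə] (rule 3).
All other segments surface unchanged.

5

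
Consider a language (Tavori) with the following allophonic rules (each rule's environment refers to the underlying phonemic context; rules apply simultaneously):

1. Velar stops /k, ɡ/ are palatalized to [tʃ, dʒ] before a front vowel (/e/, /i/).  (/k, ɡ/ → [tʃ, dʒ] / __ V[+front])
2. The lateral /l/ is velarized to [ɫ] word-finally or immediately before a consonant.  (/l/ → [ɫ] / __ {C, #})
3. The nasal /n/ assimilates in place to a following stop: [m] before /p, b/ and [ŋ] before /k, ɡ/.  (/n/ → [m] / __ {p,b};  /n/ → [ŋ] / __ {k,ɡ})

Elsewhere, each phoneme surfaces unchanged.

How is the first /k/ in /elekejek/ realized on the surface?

[tʃ]

Rule 1 applies to /k/ (between /e/ and /e/: before a front vowel) → [tʃ].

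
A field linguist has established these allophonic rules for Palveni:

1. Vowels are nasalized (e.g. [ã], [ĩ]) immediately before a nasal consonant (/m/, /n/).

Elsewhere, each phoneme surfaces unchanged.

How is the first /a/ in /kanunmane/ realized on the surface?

[ã]

/a/ (between /k/ and /n/): before a nasal consonant, so rule 1 applies → [ã].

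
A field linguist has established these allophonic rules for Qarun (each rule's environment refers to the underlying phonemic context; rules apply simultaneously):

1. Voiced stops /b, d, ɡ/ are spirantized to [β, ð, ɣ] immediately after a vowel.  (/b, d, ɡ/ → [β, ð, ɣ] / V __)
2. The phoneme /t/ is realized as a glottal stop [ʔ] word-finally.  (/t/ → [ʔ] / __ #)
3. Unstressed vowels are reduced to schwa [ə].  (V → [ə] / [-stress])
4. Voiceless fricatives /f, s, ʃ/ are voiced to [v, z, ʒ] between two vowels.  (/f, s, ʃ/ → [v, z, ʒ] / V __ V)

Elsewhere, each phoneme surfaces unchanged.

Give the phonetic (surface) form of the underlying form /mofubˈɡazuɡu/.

/m/ — not in any rule's target class → [m].
/o/ — between /m/ and /f/, in an unstressed syllable — surfaces as [ə] (rule 3).
/f/ — between /o/ and /u/, between two vowels — surfaces as [v] (rule 4).
Rule 3 applies to /u/ (between /f/ and /b/: in an unstressed syllable) → [ə].
/b/ meets the environment for rule 1 (immediately after a vowel) → [β].
/ɡ/ (between /b/ and /a/) is in the target of rule 1 but the environment (immediately after a vowel) is not met → [ɡ].
/a/ (between /ɡ/ and /z/): rule 3 targets it, but not in an unstressed syllable → unchanged [a].
/z/ (between /a/ and /u/) is unaffected → [z].
/u/ meets the environment for rule 3 (in an unstressed syllable) → [ə].
Rule 1 applies to /ɡ/ (between /u/ and /u/: immediately after a vowel) → [ɣ].
/u/ (word-final): in an unstressed syllable, so rule 3 applies → [ə].

[məvəβˈɡazəɣə]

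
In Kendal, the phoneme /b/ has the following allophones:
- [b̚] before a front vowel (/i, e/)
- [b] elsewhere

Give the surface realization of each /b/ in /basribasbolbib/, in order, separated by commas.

[b], [b], [b], [b̚], [b]

Occurrence 1 (position 1): no conditioning environment matches → elsewhere allophone [b].
Occurrence 2 (position 6): no conditioning environment matches → elsewhere allophone [b].
Occurrence 3 (position 9): no conditioning environment matches → elsewhere allophone [b].
Occurrence 4 (position 12): before a front vowel (/i, e/) → [b̚].
Occurrence 5 (position 14): no conditioning environment matches → elsewhere allophone [b].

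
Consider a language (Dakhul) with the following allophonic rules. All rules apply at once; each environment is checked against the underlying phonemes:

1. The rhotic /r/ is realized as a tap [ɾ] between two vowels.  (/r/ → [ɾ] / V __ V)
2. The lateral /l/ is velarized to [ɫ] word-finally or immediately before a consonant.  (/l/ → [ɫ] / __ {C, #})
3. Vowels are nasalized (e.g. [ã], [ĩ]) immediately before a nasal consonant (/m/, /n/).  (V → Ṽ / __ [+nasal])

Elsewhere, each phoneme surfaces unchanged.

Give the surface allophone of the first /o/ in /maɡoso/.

/o/ (between /ɡ/ and /s/) fails the environment for rule 3, so it stays [o].

[o]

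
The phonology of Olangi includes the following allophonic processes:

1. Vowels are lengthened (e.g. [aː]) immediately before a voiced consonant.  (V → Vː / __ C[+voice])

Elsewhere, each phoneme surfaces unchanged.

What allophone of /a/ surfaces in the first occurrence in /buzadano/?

[aː]

/a/ — between /z/ and /d/, before a voiced consonant — surfaces as [aː] (rule 1).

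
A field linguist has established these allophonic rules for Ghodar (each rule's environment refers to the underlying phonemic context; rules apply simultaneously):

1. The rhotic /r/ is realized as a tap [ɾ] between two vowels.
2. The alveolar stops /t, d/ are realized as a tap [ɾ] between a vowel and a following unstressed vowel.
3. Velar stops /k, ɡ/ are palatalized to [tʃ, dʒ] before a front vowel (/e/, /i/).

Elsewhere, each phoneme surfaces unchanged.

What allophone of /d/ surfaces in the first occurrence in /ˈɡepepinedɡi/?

/d/ (between /e/ and /ɡ/) is in the target of rule 2 but the environment (between a vowel and a following unstressed vowel) is not met → [d].

[d]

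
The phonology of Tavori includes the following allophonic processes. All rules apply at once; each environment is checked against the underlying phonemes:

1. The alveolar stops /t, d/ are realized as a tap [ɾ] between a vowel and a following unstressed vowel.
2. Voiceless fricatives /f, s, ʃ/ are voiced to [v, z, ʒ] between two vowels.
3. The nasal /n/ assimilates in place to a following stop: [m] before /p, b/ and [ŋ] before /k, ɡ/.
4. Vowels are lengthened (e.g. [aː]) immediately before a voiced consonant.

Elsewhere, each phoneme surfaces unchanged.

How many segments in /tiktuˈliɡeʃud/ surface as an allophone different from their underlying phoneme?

4

Segments that undergo a rule: /u/ → [uː] (rule 4); /i/ → [iː] (rule 4); /ʃ/ → [ʒ] (rule 2); /u/ → [uː] (rule 4).
All other segments surface unchanged.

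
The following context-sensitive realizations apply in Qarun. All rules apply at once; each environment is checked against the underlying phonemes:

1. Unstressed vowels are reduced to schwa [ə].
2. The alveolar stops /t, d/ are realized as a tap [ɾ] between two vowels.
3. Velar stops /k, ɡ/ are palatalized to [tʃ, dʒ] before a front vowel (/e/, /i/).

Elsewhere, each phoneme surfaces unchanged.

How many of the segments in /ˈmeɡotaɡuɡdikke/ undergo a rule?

Segments that undergo a rule: /o/ → [ə] (rule 1); /t/ → [ɾ] (rule 2); /a/ → [ə] (rule 1); /u/ → [ə] (rule 1); /i/ → [ə] (rule 1); /k/ → [tʃ] (rule 3); /e/ → [ə] (rule 1).
All other segments surface unchanged.

7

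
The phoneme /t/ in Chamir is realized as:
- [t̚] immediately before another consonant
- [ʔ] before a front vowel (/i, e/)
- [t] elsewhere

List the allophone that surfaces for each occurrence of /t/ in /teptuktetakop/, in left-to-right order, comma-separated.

[ʔ], [t], [ʔ], [t]

Occurrence 1 (position 1): before a front vowel (/i, e/) → [ʔ].
Occurrence 2 (position 4): no conditioning environment matches → elsewhere allophone [t].
Occurrence 3 (position 7): before a front vowel (/i, e/) → [ʔ].
Occurrence 4 (position 9): no conditioning environment matches → elsewhere allophone [t].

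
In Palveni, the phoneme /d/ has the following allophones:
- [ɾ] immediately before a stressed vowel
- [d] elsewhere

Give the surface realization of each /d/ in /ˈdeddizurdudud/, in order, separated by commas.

Occurrence 1 (position 1): immediately before a stressed vowel → [ɾ].
Occurrence 2 (position 3): no conditioning environment matches → elsewhere allophone [d].
Occurrence 3 (position 4): no conditioning environment matches → elsewhere allophone [d].
Occurrence 4 (position 9): no conditioning environment matches → elsewhere allophone [d].
Occurrence 5 (position 11): no conditioning environment matches → elsewhere allophone [d].
Occurrence 6 (position 13): no conditioning environment matches → elsewhere allophone [d].

[ɾ], [d], [d], [d], [d], [d]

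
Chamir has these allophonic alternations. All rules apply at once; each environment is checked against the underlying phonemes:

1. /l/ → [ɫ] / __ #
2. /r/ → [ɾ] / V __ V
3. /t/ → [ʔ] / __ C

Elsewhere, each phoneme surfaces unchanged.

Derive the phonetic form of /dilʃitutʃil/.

/d/ — not in any rule's target class → [d].
/i/ (between /d/ and /l/) is unaffected → [i].
/l/ — between /i/ and /ʃ/; rule 1 does not apply here → [l].
/ʃ/ (between /l/ and /i/): no rule targets it → [ʃ].
/i/ (between /ʃ/ and /t/): no rule targets it → [i].
/t/ (between /i/ and /u/) fails the environment for rule 3, so it stays [t].
/u/ stays [u].
/t/ (between /u/ and /ʃ/): immediately before a consonant, so rule 3 applies → [ʔ].
/ʃ/ (between /t/ and /i/) is unaffected → [ʃ].
/i/ (between /ʃ/ and /l/) is unaffected → [i].
Rule 1 applies to /l/ (word-final: word-finally) → [ɫ].

[dilʃituʔʃiɫ]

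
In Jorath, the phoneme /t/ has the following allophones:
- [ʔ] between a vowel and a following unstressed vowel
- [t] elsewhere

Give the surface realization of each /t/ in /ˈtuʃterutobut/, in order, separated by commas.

[t], [t], [ʔ], [t]

Occurrence 1 (position 1): no conditioning environment matches → elsewhere allophone [t].
Occurrence 2 (position 4): no conditioning environment matches → elsewhere allophone [t].
Occurrence 3 (position 8): between a vowel and a following unstressed vowel → [ʔ].
Occurrence 4 (position 12): no conditioning environment matches → elsewhere allophone [t].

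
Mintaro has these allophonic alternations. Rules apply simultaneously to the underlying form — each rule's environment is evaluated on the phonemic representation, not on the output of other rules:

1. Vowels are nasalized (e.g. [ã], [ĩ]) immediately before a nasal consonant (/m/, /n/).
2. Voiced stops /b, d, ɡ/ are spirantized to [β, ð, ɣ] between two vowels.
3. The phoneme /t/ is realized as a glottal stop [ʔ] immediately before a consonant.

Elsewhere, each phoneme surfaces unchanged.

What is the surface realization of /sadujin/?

/s/ — not in any rule's target class → [s].
/a/ — between /s/ and /d/; rule 1 does not apply here → [a].
/d/ (between /a/ and /u/) occurs between two vowels → [ð] by rule 2.
/u/ (between /d/ and /j/): rule 1 targets it, but not before a nasal consonant → unchanged [u].
/j/ stays [j].
Rule 1 applies to /i/ (between /j/ and /n/: before a nasal consonant) → [ĩ].
/n/ (word-final): no rule targets it → [n].

[saðujĩn]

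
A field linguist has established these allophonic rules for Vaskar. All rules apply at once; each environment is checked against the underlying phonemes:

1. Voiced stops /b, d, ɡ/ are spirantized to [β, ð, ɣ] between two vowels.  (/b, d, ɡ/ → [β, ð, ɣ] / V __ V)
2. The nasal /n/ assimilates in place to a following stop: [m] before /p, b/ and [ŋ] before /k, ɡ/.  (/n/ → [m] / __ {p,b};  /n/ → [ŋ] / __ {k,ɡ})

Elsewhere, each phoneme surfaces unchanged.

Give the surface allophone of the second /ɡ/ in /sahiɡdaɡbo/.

/ɡ/ (between /a/ and /b/) fails the environment for rule 1, so it stays [ɡ].

[ɡ]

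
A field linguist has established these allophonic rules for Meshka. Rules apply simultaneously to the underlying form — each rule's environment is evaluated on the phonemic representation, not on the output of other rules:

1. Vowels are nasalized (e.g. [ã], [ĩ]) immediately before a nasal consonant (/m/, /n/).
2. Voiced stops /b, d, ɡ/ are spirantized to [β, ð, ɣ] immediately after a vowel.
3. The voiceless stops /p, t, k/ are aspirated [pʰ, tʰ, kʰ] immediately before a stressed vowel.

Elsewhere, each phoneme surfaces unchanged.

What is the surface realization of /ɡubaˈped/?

/ɡ/ (word-initial) is in the target of rule 2 but the environment (immediately after a vowel) is not met → [ɡ].
/u/ — between /ɡ/ and /b/; rule 1 does not apply here → [u].
/b/ (between /u/ and /a/) occurs immediately after a vowel → [β] by rule 2.
/a/ (between /b/ and /p/) fails the environment for rule 1, so it stays [a].
/p/ — between /a/ and /e/, immediately before a stressed vowel — surfaces as [pʰ] (rule 3).
/e/ (between /p/ and /d/): rule 1 targets it, but not before a nasal consonant → unchanged [e].
Rule 2 applies to /d/ (word-final: immediately after a vowel) → [ð].

[ɡuβaˈpʰeð]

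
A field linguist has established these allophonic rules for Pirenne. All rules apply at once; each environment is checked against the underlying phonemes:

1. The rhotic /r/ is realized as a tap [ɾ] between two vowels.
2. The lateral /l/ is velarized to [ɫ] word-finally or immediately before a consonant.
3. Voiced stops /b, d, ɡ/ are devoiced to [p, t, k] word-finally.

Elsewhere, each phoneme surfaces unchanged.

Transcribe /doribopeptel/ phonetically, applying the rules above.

[doɾibopepteɫ]

/d/ (word-initial): rule 3 targets it, but not word-finally → unchanged [d].
/o/ (between /d/ and /r/) is unaffected → [o].
/r/ meets the environment for rule 1 (between two vowels) → [ɾ].
/i/ (between /r/ and /b/): no rule targets it → [i].
/b/ — between /i/ and /o/; rule 3 does not apply here → [b].
/o/ (between /b/ and /p/) is unaffected → [o].
/p/ — not in any rule's target class → [p].
/e/ stays [e].
/p/ stays [p].
/t/ (between /p/ and /e/) is unaffected → [t].
/e/ (between /t/ and /l/) is unaffected → [e].
/l/ (word-final) occurs word-finally or immediately before a consonant → [ɫ] by rule 2.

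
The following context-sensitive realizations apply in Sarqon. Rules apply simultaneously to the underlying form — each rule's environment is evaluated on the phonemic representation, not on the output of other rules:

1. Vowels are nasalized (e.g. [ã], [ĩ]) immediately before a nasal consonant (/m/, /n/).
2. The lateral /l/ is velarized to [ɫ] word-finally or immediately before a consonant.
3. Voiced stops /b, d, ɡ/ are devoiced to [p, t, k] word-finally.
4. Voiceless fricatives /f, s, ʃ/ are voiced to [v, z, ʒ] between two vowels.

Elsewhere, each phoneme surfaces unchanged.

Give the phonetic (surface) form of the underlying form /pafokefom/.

[pavokevõm]

/p/ (word-initial): no rule targets it → [p].
/a/ (between /p/ and /f/) is in the target of rule 1 but the environment (before a nasal consonant) is not met → [a].
/f/ (between /a/ and /o/): between two vowels, so rule 4 applies → [v].
/o/ — between /f/ and /k/; rule 1 does not apply here → [o].
/k/ stays [k].
/e/ (between /k/ and /f/) fails the environment for rule 1, so it stays [e].
/f/ meets the environment for rule 4 (between two vowels) → [v].
/o/ — between /f/ and /m/, before a nasal consonant — surfaces as [õ] (rule 1).
/m/ — not in any rule's target class → [m].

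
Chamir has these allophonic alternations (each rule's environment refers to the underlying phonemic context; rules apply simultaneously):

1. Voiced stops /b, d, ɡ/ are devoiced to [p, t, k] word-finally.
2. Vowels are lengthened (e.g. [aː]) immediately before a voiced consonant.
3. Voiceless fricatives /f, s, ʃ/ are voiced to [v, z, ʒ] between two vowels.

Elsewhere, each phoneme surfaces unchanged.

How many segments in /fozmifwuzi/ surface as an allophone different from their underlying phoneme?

Segments that undergo a rule: /o/ → [oː] (rule 2); /u/ → [uː] (rule 2).
All other segments surface unchanged.

2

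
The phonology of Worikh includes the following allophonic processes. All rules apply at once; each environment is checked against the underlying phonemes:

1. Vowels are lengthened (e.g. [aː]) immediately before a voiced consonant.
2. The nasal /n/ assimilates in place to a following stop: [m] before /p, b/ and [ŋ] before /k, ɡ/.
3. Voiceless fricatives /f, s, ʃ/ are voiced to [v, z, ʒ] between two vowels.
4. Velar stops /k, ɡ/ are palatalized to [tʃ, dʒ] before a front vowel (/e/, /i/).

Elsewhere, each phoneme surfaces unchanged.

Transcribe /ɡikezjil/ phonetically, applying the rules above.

/ɡ/ — word-initial, before a front vowel — surfaces as [dʒ] (rule 4).
/i/ (between /ɡ/ and /k/): rule 1 targets it, but not before a voiced consonant → unchanged [i].
/k/ (between /i/ and /e/) occurs before a front vowel → [tʃ] by rule 4.
Rule 1 applies to /e/ (between /k/ and /z/: before a voiced consonant) → [eː].
/i/ — between /j/ and /l/, before a voiced consonant — surfaces as [iː] (rule 1).

[dʒitʃeːzjiːl]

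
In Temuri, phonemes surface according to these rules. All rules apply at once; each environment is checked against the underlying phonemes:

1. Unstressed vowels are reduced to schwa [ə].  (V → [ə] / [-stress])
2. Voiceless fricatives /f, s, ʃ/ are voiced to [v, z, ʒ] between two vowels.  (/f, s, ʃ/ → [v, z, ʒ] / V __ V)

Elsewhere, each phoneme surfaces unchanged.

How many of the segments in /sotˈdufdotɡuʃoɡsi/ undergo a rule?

6

Segments that undergo a rule: /o/ → [ə] (rule 1); /o/ → [ə] (rule 1); /u/ → [ə] (rule 1); /ʃ/ → [ʒ] (rule 2); /o/ → [ə] (rule 1); /i/ → [ə] (rule 1).
All other segments surface unchanged.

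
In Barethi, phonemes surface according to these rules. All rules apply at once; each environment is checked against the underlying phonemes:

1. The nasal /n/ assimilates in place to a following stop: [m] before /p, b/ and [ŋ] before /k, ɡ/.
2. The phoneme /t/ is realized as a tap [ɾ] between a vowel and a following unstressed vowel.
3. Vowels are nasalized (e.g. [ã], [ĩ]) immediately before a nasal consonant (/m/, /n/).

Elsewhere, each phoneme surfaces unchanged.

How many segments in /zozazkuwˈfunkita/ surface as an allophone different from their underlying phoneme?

Segments that undergo a rule: /u/ → [ũ] (rule 3); /n/ → [ŋ] (rule 1); /t/ → [ɾ] (rule 2).
All other segments surface unchanged.

3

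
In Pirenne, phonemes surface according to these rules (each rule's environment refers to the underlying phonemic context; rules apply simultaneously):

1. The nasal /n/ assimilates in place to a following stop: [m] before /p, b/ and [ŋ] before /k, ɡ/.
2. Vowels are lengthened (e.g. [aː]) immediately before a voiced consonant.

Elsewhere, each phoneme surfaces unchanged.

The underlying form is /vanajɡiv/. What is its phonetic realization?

/v/ (word-initial) is unaffected → [v].
/a/ (between /v/ and /n/) occurs before a voiced consonant → [aː] by rule 2.
/n/ — between /a/ and /a/; rule 1 does not apply here → [n].
/a/ (between /n/ and /j/): before a voiced consonant, so rule 2 applies → [aː].
/j/ — not in any rule's target class → [j].
/ɡ/ — not in any rule's target class → [ɡ].
Rule 2 applies to /i/ (between /ɡ/ and /v/: before a voiced consonant) → [iː].
/v/ stays [v].

[vaːnaːjɡiːv]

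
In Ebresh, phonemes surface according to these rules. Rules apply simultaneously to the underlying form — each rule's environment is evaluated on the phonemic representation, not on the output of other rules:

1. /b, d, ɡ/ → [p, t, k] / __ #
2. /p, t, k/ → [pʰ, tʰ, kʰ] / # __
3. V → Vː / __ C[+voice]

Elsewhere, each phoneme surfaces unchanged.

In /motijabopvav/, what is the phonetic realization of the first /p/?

/p/ (between /o/ and /v/) fails the environment for rule 2, so it stays [p].

[p]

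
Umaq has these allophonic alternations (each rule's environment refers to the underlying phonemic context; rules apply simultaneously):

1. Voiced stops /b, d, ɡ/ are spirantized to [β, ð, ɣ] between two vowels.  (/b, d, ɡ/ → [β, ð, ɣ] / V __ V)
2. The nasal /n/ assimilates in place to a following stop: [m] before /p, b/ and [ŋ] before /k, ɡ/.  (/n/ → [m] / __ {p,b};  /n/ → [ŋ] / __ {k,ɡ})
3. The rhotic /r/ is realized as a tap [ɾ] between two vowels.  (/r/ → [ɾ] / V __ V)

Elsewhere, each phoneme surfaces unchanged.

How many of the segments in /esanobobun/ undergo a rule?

2

Segments that undergo a rule: /b/ → [β] (rule 1); /b/ → [β] (rule 1).
All other segments surface unchanged.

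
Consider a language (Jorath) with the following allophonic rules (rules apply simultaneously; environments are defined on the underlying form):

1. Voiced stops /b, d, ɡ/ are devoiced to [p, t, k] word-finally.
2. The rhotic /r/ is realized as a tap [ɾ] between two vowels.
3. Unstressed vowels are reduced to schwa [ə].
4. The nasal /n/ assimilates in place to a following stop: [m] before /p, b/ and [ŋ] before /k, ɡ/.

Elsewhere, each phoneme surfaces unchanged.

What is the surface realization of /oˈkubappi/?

/o/ — word-initial, in an unstressed syllable — surfaces as [ə] (rule 3).
/k/ (between /o/ and /u/): no rule targets it → [k].
/u/ (between /k/ and /b/) is in the target of rule 3 but the environment (in an unstressed syllable) is not met → [u].
/b/ (between /u/ and /a/): rule 1 targets it, but not word-finally → unchanged [b].
Rule 3 applies to /a/ (between /b/ and /p/: in an unstressed syllable) → [ə].
/p/ (between /a/ and /p/): no rule targets it → [p].
/p/ stays [p].
/i/ meets the environment for rule 3 (in an unstressed syllable) → [ə].

[əˈkubəppə]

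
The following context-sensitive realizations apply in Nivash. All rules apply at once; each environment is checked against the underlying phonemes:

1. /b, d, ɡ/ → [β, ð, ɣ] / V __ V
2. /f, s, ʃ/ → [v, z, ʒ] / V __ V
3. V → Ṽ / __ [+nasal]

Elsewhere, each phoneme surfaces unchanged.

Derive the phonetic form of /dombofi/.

/d/ — word-initial; rule 1 does not apply here → [d].
/o/ — between /d/ and /m/, before a nasal consonant — surfaces as [õ] (rule 3).
/m/ (between /o/ and /b/): no rule targets it → [m].
/b/ (between /m/ and /o/) fails the environment for rule 1, so it stays [b].
/o/ (between /b/ and /f/) fails the environment for rule 3, so it stays [o].
/f/ (between /o/ and /i/) occurs between two vowels → [v] by rule 2.
/i/ — word-final; rule 3 does not apply here → [i].

[dõmbovi]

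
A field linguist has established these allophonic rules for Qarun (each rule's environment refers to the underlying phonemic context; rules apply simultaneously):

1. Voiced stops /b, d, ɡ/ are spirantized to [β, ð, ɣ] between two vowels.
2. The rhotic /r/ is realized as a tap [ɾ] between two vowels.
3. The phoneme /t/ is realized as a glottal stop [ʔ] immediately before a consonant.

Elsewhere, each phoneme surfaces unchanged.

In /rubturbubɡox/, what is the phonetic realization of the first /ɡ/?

/ɡ/ (between /b/ and /o/) is in the target of rule 1 but the environment (between two vowels) is not met → [ɡ].

[ɡ]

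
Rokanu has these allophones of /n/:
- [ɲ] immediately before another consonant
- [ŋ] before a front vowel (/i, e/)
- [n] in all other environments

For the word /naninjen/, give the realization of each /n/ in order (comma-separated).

Occurrence 1 (position 1): no conditioning environment matches → elsewhere allophone [n].
Occurrence 2 (position 3): before a front vowel (/i, e/) → [ŋ].
Occurrence 3 (position 5): immediately before another consonant → [ɲ].
Occurrence 4 (position 8): no conditioning environment matches → elsewhere allophone [n].

[n], [ŋ], [ɲ], [n]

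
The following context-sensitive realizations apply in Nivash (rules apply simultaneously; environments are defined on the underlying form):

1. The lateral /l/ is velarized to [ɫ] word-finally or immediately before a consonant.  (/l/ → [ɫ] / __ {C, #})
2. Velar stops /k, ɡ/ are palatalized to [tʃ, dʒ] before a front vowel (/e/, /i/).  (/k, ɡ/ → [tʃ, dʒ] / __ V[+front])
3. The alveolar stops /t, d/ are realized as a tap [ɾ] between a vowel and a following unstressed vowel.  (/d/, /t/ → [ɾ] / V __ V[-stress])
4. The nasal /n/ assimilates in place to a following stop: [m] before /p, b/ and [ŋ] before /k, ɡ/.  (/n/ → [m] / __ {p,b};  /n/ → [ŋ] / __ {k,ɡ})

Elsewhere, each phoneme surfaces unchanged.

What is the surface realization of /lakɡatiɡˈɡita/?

/l/ (word-initial) fails the environment for rule 1, so it stays [l].
/a/ — not in any rule's target class → [a].
/k/ — between /a/ and /ɡ/; rule 2 does not apply here → [k].
/ɡ/ (between /k/ and /a/) is in the target of rule 2 but the environment (before a front vowel) is not met → [ɡ].
/a/ (between /ɡ/ and /t/) is unaffected → [a].
/t/ (between /a/ and /i/) occurs between a vowel and a following unstressed vowel → [ɾ] by rule 3.
/i/ (between /t/ and /ɡ/) is unaffected → [i].
/ɡ/ (between /i/ and /ɡ/) fails the environment for rule 2, so it stays [ɡ].
/ɡ/ meets the environment for rule 2 (before a front vowel) → [dʒ].
/i/ stays [i].
/t/ meets the environment for rule 3 (between a vowel and a following unstressed vowel) → [ɾ].
/a/ — not in any rule's target class → [a].

[lakɡaɾiɡˈdʒiɾa]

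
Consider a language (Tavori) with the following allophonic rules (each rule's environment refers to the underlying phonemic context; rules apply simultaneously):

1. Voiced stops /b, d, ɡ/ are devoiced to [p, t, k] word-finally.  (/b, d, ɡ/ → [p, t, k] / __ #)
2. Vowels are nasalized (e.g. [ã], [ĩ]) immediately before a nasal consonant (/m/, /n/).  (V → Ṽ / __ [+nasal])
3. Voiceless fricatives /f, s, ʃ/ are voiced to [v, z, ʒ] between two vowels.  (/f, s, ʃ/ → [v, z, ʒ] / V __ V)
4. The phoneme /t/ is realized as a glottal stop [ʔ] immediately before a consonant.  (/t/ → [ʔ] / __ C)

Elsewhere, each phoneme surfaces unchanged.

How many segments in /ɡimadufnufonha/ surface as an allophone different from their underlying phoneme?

3

Segments that undergo a rule: /i/ → [ĩ] (rule 2); /f/ → [v] (rule 3); /o/ → [õ] (rule 2).
All other segments surface unchanged.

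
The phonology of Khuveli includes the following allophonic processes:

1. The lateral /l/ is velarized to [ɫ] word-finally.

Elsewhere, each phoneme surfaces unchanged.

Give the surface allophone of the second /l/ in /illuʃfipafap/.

[l]

/l/ — between /l/ and /u/; rule 1 does not apply here → [l].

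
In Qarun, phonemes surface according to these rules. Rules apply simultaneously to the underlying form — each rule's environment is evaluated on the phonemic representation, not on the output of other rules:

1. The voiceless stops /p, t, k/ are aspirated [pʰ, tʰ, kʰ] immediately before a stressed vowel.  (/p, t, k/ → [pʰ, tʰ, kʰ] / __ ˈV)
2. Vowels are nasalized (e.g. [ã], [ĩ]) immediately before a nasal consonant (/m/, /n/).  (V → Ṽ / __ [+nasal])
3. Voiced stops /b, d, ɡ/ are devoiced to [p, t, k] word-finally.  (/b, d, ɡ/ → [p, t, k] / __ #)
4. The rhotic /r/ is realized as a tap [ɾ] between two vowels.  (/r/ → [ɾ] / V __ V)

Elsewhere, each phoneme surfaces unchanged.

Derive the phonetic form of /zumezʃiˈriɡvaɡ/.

[zũmezʃiˈɾiɡvak]

/z/ (word-initial) is unaffected → [z].
/u/ (between /z/ and /m/) occurs before a nasal consonant → [ũ] by rule 2.
/m/ (between /u/ and /e/) is unaffected → [m].
/e/ (between /m/ and /z/) is in the target of rule 2 but the environment (before a nasal consonant) is not met → [e].
/z/ stays [z].
/ʃ/ (between /z/ and /i/): no rule targets it → [ʃ].
/i/ (between /ʃ/ and /r/) is in the target of rule 2 but the environment (before a nasal consonant) is not met → [i].
/r/ (between /i/ and /i/) occurs between two vowels → [ɾ] by rule 4.
/i/ (between /r/ and /ɡ/): rule 2 targets it, but not before a nasal consonant → unchanged [i].
/ɡ/ — between /i/ and /v/; rule 3 does not apply here → [ɡ].
/v/ — not in any rule's target class → [v].
/a/ (between /v/ and /ɡ/) fails the environment for rule 2, so it stays [a].
/ɡ/ — word-final, word-finally — surfaces as [k] (rule 3).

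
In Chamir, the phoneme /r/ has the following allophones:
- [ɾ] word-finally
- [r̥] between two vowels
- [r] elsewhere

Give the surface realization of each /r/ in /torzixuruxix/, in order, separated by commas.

Occurrence 1 (position 3): no conditioning environment matches → elsewhere allophone [r].
Occurrence 2 (position 8): between two vowels → [r̥].

[r], [r̥]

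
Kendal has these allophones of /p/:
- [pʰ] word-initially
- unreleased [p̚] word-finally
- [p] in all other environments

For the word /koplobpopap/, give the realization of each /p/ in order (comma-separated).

[p], [p], [p], [p̚]

Occurrence 1 (position 3): no conditioning environment matches → elsewhere allophone [p].
Occurrence 2 (position 7): no conditioning environment matches → elsewhere allophone [p].
Occurrence 3 (position 9): no conditioning environment matches → elsewhere allophone [p].
Occurrence 4 (position 11): word-finally → [p̚].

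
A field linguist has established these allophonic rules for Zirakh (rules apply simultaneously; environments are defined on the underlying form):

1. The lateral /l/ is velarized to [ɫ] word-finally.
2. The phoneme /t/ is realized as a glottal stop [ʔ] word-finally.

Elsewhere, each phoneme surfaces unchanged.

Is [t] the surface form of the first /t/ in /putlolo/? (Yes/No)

Yes

/t/ (between /u/ and /l/) is in the target of rule 2 but the environment (word-finally) is not met → [t].
The actual realization is [t], which matches [t].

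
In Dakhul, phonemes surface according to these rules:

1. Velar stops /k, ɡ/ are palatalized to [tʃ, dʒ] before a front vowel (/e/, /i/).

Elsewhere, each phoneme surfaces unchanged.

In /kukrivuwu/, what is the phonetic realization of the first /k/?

[k]

/k/ (word-initial) is in the target of rule 1 but the environment (before a front vowel) is not met → [k].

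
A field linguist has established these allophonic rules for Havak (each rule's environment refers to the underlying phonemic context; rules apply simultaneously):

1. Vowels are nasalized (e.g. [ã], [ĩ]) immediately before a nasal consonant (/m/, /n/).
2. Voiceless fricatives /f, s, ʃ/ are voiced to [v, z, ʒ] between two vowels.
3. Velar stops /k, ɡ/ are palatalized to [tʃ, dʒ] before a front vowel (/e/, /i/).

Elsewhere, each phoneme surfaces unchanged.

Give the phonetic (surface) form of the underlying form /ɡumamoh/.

[ɡũmãmoh]

/ɡ/ (word-initial) fails the environment for rule 3, so it stays [ɡ].
/u/ — between /ɡ/ and /m/, before a nasal consonant — surfaces as [ũ] (rule 1).
/m/ stays [m].
Rule 1 applies to /a/ (between /m/ and /m/: before a nasal consonant) → [ã].
/m/ stays [m].
/o/ (between /m/ and /h/) fails the environment for rule 1, so it stays [o].
/h/ (word-final) is unaffected → [h].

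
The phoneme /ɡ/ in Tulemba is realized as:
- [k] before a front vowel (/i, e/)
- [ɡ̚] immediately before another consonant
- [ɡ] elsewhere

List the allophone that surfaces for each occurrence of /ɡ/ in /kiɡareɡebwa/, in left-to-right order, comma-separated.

[ɡ], [k]

Occurrence 1 (position 3): no conditioning environment matches → elsewhere allophone [ɡ].
Occurrence 2 (position 7): before a front vowel (/i, e/) → [k].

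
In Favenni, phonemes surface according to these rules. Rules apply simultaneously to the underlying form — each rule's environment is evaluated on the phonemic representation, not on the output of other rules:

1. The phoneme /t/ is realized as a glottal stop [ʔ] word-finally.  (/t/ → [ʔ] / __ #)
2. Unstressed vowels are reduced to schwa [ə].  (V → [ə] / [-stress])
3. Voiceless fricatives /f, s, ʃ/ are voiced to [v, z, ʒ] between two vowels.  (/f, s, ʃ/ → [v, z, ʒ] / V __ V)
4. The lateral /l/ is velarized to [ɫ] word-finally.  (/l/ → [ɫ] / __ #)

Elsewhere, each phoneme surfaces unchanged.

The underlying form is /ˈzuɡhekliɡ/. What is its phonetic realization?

/z/ (word-initial) is unaffected → [z].
/u/ (between /z/ and /ɡ/) is in the target of rule 2 but the environment (in an unstressed syllable) is not met → [u].
/ɡ/ (between /u/ and /h/): no rule targets it → [ɡ].
/h/ — not in any rule's target class → [h].
Rule 2 applies to /e/ (between /h/ and /k/: in an unstressed syllable) → [ə].
/k/ (between /e/ and /l/): no rule targets it → [k].
/l/ (between /k/ and /i/): rule 4 targets it, but not word-finally → unchanged [l].
/i/ — between /l/ and /ɡ/, in an unstressed syllable — surfaces as [ə] (rule 2).
/ɡ/ (word-final): no rule targets it → [ɡ].

[ˈzuɡhəkləɡ]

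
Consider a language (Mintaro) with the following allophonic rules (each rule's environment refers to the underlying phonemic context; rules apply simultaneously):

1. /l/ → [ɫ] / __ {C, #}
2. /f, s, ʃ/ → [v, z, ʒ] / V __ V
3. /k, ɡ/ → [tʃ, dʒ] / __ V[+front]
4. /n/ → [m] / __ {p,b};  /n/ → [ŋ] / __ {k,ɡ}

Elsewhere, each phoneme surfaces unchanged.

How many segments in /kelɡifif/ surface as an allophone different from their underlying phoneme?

Segments that undergo a rule: /k/ → [tʃ] (rule 3); /l/ → [ɫ] (rule 1); /ɡ/ → [dʒ] (rule 3); /f/ → [v] (rule 2).
All other segments surface unchanged.

4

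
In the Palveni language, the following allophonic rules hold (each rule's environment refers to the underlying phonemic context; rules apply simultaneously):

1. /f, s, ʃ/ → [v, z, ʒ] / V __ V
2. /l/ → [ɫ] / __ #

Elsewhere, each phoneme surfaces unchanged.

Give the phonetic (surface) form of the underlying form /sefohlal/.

/s/ (word-initial) is in the target of rule 1 but the environment (between two vowels) is not met → [s].
/f/ — between /e/ and /o/, between two vowels — surfaces as [v] (rule 1).
/l/ (between /h/ and /a/) fails the environment for rule 2, so it stays [l].
/l/ (word-final) occurs word-finally → [ɫ] by rule 2.

[sevohlaɫ]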